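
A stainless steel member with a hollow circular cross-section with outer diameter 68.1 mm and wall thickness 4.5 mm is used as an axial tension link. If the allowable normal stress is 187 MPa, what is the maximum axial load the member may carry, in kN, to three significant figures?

A = 899.1 mm².
P_max = σ_allow · A = 187 · 899.1 = 168100 N = 168.1 kN.

168 kN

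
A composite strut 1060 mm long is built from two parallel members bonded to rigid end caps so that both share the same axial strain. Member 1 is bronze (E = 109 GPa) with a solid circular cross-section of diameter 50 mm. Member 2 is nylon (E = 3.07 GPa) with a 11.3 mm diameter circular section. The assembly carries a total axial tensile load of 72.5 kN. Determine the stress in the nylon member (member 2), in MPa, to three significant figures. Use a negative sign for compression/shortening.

1.04 MPa

A_1 = 1963 mm².
A_2 = 100.3 mm².
Equal strain + equilibrium ⇒ each member carries load in proportion to AE: A₁E₁ = 214000000 N, A₂E₂ = 307900 N, ΣAE = 214300000 N.
σ₂ = P·E₂/ΣAE = 72500·3070/214300000 = 1.038 MPa.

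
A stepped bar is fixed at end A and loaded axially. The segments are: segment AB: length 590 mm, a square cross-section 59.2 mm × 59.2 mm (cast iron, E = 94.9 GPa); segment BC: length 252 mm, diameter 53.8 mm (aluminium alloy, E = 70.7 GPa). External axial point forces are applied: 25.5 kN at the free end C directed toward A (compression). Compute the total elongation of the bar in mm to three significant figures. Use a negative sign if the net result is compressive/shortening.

Internal axial forces (sectioning from the free end, tension +): N_BC = -25.5 kN, N_AB = -25.5 kN.
A_AB = 3505 mm².
A_BC = 2273 mm².
δ_AB = -25500·590/(3505·94900) = -0.04524 mm
δ_BC = -25500·252/(2273·70700) = -0.03998 mm
δ = Σδ_i = -0.08522 mm.

-0.0852 mm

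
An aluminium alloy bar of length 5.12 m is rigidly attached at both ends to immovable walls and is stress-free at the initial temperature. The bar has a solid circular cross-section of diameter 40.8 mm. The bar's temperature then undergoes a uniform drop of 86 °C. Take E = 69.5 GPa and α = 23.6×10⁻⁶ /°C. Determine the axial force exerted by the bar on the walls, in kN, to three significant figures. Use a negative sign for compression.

Free thermal expansion αLΔT = 23.6e-6 · 5120 · -86 = -10.39 mm.
The walls impose strain ε = −(-10.39)/5120 = 2.0296e-03; σ = Eε = 69500 · 2.0296e-03 = 141.1 MPa.
Wall reaction R = σ·A = 141.1·1307 = 184400 N = 184.4 kN.

184 kN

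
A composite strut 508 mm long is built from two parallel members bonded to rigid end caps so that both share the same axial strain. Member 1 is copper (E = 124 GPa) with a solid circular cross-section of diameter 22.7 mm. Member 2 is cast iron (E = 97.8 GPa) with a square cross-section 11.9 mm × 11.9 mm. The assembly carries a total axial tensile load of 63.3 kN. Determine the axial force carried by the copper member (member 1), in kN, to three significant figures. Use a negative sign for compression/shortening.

A_1 = 404.7 mm².
A_2 = 141.6 mm².
Equal strain + equilibrium ⇒ each member carries load in proportion to AE: A₁E₁ = 50180000 N, A₂E₂ = 13850000 N, ΣAE = 64030000 N.
F₁ = P·A₁E₁/ΣAE = 63300·50180000/64030000 = 49610 N.

49.6 kN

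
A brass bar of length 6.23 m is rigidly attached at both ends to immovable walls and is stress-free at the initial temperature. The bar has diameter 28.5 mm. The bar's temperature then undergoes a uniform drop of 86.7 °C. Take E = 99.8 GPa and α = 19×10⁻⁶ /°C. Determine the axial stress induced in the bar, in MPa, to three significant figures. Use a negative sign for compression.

Free thermal expansion αLΔT = 19e-6 · 6230 · -86.7 = -10.26 mm.
The walls impose strain ε = −(-10.26)/6230 = 1.6473e-03; σ = Eε = 99800 · 1.6473e-03 = 164.4 MPa.

164 MPa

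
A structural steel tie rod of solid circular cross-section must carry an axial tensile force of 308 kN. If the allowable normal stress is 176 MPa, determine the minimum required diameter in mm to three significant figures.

47.2 mm

Required area A ≥ P/σ_allow = 308000/176 = 1750 mm².
For a solid circular section, d ≥ √(4A/π) = 47.2 mm.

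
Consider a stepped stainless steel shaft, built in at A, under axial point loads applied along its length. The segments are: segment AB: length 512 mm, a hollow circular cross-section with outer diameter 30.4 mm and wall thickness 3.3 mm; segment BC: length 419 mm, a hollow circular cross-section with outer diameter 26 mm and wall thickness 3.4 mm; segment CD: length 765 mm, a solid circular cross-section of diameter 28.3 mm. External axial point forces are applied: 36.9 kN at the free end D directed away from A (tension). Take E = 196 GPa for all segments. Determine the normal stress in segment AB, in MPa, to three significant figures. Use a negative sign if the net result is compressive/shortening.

Internal axial forces (sectioning from the free end, tension +): N_CD = 36.9 kN, N_BC = 36.9 kN, N_AB = 36.9 kN.
A_AB = 281 mm².
σ_AB = N_AB/A_AB = 36900/281 = 131.3 MPa.

131 MPa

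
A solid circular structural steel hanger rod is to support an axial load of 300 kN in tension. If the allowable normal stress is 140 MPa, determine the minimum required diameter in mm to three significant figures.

Required area A ≥ P/σ_allow = 300000/140 = 2143 mm².
For a solid circular section, d ≥ √(4A/π) = 52.23 mm.

52.2 mm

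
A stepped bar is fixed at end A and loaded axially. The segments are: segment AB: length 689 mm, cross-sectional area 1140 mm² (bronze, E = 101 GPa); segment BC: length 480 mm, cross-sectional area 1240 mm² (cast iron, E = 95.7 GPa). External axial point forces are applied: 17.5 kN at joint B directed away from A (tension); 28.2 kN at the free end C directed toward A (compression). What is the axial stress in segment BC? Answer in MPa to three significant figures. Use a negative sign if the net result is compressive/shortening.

Internal axial forces (sectioning from the free end, tension +): N_BC = -28.2 kN, N_AB = -10.7 kN.
σ_BC = N_BC/A_BC = -28200/1240 = -22.74 MPa.

-22.7 MPa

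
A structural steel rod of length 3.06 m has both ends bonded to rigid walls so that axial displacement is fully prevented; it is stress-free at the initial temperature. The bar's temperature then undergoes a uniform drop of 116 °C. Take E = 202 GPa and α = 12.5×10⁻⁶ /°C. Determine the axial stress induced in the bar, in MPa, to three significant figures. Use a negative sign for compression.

293 MPa

Free thermal expansion αLΔT = 12.5e-6 · 3060 · -116 = -4.437 mm.
The walls impose strain ε = −(-4.437)/3060 = 1.4500e-03; σ = Eε = 202000 · 1.4500e-03 = 292.9 MPa.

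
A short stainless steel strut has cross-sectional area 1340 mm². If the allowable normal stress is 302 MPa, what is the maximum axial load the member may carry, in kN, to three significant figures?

405 kN

P_max = σ_allow · A = 302 · 1340 = 404700 N = 404.7 kN.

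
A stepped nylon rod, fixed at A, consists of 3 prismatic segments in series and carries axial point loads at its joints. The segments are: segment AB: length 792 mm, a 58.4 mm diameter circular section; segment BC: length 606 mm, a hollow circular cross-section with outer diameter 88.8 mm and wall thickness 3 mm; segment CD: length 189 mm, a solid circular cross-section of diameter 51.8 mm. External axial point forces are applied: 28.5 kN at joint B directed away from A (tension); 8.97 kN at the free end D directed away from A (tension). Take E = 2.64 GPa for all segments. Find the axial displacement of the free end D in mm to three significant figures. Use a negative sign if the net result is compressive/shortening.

7.05 mm

Internal axial forces (sectioning from the free end, tension +): N_CD = 8.97 kN, N_BC = 8.97 kN, N_AB = 37.47 kN.
A_AB = 2679 mm².
A_BC = 808.6 mm².
A_CD = 2107 mm².
δ_AB = 37470·792/(2679·2640) = 4.197 mm
δ_BC = 8970·606/(808.6·2640) = 2.546 mm
δ_CD = 8970·189/(2107·2640) = 0.3047 mm
δ = Σδ_i = 7.048 mm.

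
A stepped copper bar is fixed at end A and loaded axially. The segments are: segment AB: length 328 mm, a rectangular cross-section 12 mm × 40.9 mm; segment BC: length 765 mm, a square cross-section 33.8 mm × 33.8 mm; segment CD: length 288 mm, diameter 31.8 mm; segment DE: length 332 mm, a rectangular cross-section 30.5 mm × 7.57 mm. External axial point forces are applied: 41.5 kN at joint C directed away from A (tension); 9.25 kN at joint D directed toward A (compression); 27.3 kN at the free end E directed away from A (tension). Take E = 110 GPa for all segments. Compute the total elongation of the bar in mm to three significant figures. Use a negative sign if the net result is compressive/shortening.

1.14 mm

Internal axial forces (sectioning from the free end, tension +): N_DE = 27.3 kN, N_CD = 18.05 kN, N_BC = 59.55 kN, N_AB = 59.55 kN.
A_AB = 490.8 mm².
A_BC = 1142 mm².
A_CD = 794.2 mm².
A_DE = 230.9 mm².
δ_AB = 59550·328/(490.8·110000) = 0.3618 mm
δ_BC = 59550·765/(1142·110000) = 0.3625 mm
δ_CD = 18050·288/(794.2·110000) = 0.0595 mm
δ_DE = 27300·332/(230.9·110000) = 0.3569 mm
δ = Σδ_i = 1.141 mm.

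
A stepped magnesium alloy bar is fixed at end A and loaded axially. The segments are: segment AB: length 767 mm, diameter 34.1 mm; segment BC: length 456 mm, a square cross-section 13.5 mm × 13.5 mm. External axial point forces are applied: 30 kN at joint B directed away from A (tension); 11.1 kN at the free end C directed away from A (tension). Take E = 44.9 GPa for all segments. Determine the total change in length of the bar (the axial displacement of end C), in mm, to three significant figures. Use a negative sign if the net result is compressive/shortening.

Internal axial forces (sectioning from the free end, tension +): N_BC = 11.1 kN, N_AB = 41.1 kN.
A_AB = 913.3 mm².
A_BC = 182.2 mm².
δ_AB = 41100·767/(913.3·44900) = 0.7688 mm
δ_BC = 11100·456/(182.2·44900) = 0.6185 mm
δ = Σδ_i = 1.387 mm.

1.39 mm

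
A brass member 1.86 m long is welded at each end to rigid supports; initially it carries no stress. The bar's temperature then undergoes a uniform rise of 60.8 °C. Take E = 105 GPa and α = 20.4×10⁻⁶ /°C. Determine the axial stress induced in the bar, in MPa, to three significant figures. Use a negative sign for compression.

Free thermal expansion αLΔT = 20.4e-6 · 1860 · 60.8 = 2.307 mm.
The walls impose strain ε = −(2.307)/1860 = -1.2403e-03; σ = Eε = 105000 · -1.2403e-03 = -130.2 MPa.

-130 MPa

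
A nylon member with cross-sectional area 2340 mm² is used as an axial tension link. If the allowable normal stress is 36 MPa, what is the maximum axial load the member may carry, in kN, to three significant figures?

P_max = σ_allow · A = 36 · 2340 = 84240 N = 84.24 kN.

84.2 kN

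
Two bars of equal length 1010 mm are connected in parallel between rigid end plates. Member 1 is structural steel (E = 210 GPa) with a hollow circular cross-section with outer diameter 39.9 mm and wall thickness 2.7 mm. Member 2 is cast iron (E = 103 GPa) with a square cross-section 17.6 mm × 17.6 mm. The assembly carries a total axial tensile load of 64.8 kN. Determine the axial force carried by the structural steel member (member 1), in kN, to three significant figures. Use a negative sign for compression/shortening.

43.7 kN

A_1 = 315.5 mm².
A_2 = 309.8 mm².
Equal strain + equilibrium ⇒ each member carries load in proportion to AE: A₁E₁ = 66260000 N, A₂E₂ = 31910000 N, ΣAE = 98170000 N.
F₁ = P·A₁E₁/ΣAE = 64800·66260000/98170000 = 43740 N.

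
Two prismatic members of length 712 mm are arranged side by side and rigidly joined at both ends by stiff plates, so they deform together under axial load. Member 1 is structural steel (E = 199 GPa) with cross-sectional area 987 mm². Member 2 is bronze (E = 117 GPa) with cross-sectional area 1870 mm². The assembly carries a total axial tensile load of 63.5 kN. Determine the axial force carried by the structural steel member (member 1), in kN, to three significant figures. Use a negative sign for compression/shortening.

Equal strain + equilibrium ⇒ each member carries load in proportion to AE: A₁E₁ = 196400000 N, A₂E₂ = 218800000 N, ΣAE = 415200000 N.
F₁ = P·A₁E₁/ΣAE = 63500·196400000/415200000 = 30040 N.

30.0 kN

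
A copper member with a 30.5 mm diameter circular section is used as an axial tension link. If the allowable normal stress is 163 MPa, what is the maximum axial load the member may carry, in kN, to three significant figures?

119 kN

A = 730.6 mm².
P_max = σ_allow · A = 163 · 730.6 = 119100 N = 119.1 kN.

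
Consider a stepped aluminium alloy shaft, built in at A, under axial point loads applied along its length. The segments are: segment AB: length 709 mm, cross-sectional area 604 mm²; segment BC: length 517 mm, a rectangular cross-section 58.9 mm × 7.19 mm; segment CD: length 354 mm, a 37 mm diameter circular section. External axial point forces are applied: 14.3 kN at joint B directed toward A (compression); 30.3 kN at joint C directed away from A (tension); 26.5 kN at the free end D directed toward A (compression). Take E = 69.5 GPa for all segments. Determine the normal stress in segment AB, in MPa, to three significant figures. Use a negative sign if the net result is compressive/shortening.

Internal axial forces (sectioning from the free end, tension +): N_CD = -26.5 kN, N_BC = 3.8 kN, N_AB = -10.5 kN.
σ_AB = N_AB/A_AB = -10500/604 = -17.38 MPa.

-17.4 MPa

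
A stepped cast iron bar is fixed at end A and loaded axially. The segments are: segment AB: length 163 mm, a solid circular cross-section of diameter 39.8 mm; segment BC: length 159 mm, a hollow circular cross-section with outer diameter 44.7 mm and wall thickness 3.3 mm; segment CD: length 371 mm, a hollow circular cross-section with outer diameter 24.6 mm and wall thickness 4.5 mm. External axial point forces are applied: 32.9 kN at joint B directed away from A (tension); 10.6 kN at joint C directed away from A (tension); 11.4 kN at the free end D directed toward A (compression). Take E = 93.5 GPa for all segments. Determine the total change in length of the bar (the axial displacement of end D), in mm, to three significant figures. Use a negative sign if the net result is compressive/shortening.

-0.117 mm

Internal axial forces (sectioning from the free end, tension +): N_CD = -11.4 kN, N_BC = -0.8 kN, N_AB = 32.1 kN.
A_AB = 1244 mm².
A_BC = 429.2 mm².
A_CD = 284.2 mm².
δ_AB = 32100·163/(1244·93500) = 0.04498 mm
δ_BC = -800·159/(429.2·93500) = -0.00317 mm
δ_CD = -11400·371/(284.2·93500) = -0.1592 mm
δ = Σδ_i = -0.1174 mm.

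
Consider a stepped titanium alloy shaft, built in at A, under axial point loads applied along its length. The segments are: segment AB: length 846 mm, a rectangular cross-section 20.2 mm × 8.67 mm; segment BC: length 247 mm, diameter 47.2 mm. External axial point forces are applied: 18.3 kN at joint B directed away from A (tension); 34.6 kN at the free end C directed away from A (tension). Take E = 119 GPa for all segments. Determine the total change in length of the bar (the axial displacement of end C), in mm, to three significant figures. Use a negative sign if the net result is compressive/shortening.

2.19 mm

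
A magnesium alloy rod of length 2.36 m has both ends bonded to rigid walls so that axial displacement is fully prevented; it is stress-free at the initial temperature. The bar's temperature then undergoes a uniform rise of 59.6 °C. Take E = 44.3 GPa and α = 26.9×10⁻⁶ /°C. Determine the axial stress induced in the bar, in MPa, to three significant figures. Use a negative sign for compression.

Free thermal expansion αLΔT = 26.9e-6 · 2360 · 59.6 = 3.784 mm.
The walls impose strain ε = −(3.784)/2360 = -1.6032e-03; σ = Eε = 44300 · -1.6032e-03 = -71.02 MPa.

-71.0 MPa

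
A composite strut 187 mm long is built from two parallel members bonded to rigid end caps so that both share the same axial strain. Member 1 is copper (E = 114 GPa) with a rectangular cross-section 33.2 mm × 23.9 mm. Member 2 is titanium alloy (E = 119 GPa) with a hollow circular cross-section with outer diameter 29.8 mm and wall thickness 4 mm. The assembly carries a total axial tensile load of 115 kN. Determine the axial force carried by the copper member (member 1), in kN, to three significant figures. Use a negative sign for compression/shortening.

A_1 = 793.5 mm².
A_2 = 324.2 mm².
Equal strain + equilibrium ⇒ each member carries load in proportion to AE: A₁E₁ = 90460000 N, A₂E₂ = 38580000 N, ΣAE = 129000000 N.
F₁ = P·A₁E₁/ΣAE = 115000·90460000/129000000 = 80620 N.

80.6 kN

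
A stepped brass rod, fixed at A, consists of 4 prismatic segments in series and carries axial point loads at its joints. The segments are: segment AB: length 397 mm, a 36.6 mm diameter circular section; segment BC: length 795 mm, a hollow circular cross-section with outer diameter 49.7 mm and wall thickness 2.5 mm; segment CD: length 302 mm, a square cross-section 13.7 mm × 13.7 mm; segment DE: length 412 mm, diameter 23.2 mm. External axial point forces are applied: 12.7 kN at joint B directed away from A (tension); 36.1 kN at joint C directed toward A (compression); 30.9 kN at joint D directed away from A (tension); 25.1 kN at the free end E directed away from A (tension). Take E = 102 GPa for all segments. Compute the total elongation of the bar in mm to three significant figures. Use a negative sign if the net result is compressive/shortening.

Internal axial forces (sectioning from the free end, tension +): N_DE = 25.1 kN, N_CD = 56 kN, N_BC = 19.9 kN, N_AB = 32.6 kN.
A_AB = 1052 mm².
A_BC = 370.7 mm².
A_CD = 187.7 mm².
A_DE = 422.7 mm².
δ_AB = 32600·397/(1052·102000) = 0.1206 mm
δ_BC = 19900·795/(370.7·102000) = 0.4184 mm
δ_CD = 56000·302/(187.7·102000) = 0.8834 mm
δ_DE = 25100·412/(422.7·102000) = 0.2398 mm
δ = Σδ_i = 1.662 mm.

1.66 mm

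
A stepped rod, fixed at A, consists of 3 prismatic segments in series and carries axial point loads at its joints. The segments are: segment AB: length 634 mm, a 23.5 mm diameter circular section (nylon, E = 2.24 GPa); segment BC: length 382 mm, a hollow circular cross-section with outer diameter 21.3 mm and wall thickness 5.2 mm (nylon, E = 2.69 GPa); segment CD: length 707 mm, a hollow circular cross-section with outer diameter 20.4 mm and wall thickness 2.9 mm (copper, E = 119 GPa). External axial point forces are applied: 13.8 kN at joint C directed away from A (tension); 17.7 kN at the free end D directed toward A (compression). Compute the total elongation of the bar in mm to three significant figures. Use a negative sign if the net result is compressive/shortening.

-5.31 mm

Internal axial forces (sectioning from the free end, tension +): N_CD = -17.7 kN, N_BC = -3.9 kN, N_AB = -3.9 kN.
A_AB = 433.7 mm².
A_BC = 263 mm².
A_CD = 159.4 mm².
δ_AB = -3900·634/(433.7·2240) = -2.545 mm
δ_BC = -3900·382/(263·2690) = -2.106 mm
δ_CD = -17700·707/(159.4·119000) = -0.6596 mm
δ = Σδ_i = -5.31 mm.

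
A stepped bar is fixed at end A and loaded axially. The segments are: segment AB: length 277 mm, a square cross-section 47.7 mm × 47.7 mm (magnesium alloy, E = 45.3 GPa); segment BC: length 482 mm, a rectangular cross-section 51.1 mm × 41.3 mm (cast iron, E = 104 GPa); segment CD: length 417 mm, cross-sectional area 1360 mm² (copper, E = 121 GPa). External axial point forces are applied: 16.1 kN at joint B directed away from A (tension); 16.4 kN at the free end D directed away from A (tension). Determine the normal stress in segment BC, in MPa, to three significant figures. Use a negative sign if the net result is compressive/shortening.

7.77 MPa

Internal axial forces (sectioning from the free end, tension +): N_CD = 16.4 kN, N_BC = 16.4 kN, N_AB = 32.5 kN.
A_BC = 2110 mm².
σ_BC = N_BC/A_BC = 16400/2110 = 7.771 MPa.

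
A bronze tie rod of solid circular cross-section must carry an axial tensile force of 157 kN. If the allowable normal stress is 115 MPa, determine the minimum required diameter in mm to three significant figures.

41.7 mm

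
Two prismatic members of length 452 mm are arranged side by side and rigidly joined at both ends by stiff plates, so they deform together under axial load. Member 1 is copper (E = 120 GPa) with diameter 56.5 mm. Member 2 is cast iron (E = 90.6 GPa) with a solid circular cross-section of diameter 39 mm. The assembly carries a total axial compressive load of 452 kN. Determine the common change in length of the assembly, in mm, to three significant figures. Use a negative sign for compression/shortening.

-0.499 mm

A_1 = 2507 mm².
A_2 = 1195 mm².
Equal strain + equilibrium ⇒ each member carries load in proportion to AE: A₁E₁ = 300900000 N, A₂E₂ = 108200000 N, ΣAE = 409100000 N.
δ = PL/ΣAE = -452000·452/409100000 = -0.4994 mm.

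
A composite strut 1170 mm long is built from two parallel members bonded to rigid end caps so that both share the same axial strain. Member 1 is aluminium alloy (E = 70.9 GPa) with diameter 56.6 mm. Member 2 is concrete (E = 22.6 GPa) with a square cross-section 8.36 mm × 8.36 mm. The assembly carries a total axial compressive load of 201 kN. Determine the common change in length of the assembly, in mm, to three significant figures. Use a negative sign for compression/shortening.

-1.31 mm

A_1 = 2516 mm².
A_2 = 69.89 mm².
Equal strain + equilibrium ⇒ each member carries load in proportion to AE: A₁E₁ = 178400000 N, A₂E₂ = 1580000 N, ΣAE = 180000000 N.
δ = PL/ΣAE = -201000·1170/180000000 = -1.307 mm.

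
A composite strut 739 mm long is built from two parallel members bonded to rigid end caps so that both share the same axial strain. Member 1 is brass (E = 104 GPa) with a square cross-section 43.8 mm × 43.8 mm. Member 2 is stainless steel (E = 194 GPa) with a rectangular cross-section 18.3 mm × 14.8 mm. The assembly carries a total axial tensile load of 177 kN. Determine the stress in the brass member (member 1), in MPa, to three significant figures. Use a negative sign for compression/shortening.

A_1 = 1918 mm².
A_2 = 270.8 mm².
Equal strain + equilibrium ⇒ each member carries load in proportion to AE: A₁E₁ = 199500000 N, A₂E₂ = 52540000 N, ΣAE = 252100000 N.
σ₁ = P·E₁/ΣAE = 177000·104000/252100000 = 73.03 MPa.

73.0 MPa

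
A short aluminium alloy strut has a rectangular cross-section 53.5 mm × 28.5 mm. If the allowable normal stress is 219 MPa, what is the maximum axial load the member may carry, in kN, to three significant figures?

334 kN

A = 1525 mm².
P_max = σ_allow · A = 219 · 1525 = 333900 N = 333.9 kN.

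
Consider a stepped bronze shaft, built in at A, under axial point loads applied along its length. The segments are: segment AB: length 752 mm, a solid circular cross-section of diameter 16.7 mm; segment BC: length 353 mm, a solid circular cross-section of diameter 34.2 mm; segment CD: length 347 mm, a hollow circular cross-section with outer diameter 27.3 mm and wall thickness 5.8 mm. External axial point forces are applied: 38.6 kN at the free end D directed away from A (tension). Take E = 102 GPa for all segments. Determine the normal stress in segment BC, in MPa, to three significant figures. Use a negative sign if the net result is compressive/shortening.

42.0 MPa

Internal axial forces (sectioning from the free end, tension +): N_CD = 38.6 kN, N_BC = 38.6 kN, N_AB = 38.6 kN.
A_BC = 918.6 mm².
σ_BC = N_BC/A_BC = 38600/918.6 = 42.02 MPa.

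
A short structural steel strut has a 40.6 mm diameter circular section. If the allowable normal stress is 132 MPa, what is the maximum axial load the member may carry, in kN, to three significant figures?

171 kN

A = 1295 mm².
P_max = σ_allow · A = 132 · 1295 = 170900 N = 170.9 kN.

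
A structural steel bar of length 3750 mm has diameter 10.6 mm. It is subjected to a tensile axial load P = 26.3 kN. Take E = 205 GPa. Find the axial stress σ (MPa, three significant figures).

A = 88.25 mm².
σ = N/A = 26300/88.25 = 298 MPa.

298 MPa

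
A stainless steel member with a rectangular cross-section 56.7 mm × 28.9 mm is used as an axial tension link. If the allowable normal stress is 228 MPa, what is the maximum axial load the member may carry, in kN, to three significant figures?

374 kN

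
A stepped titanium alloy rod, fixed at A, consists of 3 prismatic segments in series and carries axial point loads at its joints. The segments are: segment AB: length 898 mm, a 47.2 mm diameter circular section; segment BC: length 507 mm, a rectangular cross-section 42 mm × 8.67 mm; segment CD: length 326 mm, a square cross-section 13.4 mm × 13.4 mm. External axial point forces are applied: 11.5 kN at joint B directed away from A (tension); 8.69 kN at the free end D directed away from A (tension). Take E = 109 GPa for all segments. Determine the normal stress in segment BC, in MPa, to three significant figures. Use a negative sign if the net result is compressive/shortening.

23.9 MPa

Internal axial forces (sectioning from the free end, tension +): N_CD = 8.69 kN, N_BC = 8.69 kN, N_AB = 20.19 kN.
A_BC = 364.1 mm².
σ_BC = N_BC/A_BC = 8690/364.1 = 23.86 MPa.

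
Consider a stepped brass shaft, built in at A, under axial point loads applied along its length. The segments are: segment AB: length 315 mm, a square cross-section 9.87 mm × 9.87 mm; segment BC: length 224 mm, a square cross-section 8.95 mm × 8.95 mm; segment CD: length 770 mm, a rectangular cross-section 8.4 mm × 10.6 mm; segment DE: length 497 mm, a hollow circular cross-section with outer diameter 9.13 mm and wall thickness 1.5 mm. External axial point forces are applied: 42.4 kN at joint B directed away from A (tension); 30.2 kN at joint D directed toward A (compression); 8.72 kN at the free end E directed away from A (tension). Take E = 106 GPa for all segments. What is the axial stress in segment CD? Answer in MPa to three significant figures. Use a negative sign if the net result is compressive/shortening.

Internal axial forces (sectioning from the free end, tension +): N_DE = 8.72 kN, N_CD = -21.48 kN, N_BC = -21.48 kN, N_AB = 20.92 kN.
A_CD = 89.04 mm².
σ_CD = N_CD/A_CD = -21480/89.04 = -241.2 MPa.

-241 MPa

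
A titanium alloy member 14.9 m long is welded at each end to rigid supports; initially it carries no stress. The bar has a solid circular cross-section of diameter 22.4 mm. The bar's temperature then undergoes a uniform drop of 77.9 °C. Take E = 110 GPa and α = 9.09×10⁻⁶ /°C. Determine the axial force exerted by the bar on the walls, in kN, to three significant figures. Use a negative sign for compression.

Free thermal expansion αLΔT = 9.09e-6 · 14900 · -77.9 = -10.55 mm.
The walls impose strain ε = −(-10.55)/14900 = 7.0811e-04; σ = Eε = 110000 · 7.0811e-04 = 77.89 MPa.
Wall reaction R = σ·A = 77.89·394.1 = 30700 N = 30.7 kN.

30.7 kN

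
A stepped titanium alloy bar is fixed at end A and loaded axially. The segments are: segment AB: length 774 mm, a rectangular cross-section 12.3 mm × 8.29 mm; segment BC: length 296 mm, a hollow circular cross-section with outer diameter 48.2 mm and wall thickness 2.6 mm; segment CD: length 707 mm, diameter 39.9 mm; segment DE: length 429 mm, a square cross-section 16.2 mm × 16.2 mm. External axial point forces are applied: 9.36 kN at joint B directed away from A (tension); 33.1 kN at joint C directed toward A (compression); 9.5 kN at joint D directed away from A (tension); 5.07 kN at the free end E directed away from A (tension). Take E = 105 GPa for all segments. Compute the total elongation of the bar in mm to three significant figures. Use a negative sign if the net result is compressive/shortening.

-0.646 mm

Internal axial forces (sectioning from the free end, tension +): N_DE = 5.07 kN, N_CD = 14.57 kN, N_BC = -18.53 kN, N_AB = -9.17 kN.
A_AB = 102 mm².
A_BC = 372.5 mm².
A_CD = 1250 mm².
A_DE = 262.4 mm².
δ_AB = -9170·774/(102·105000) = -0.6629 mm
δ_BC = -18530·296/(372.5·105000) = -0.1402 mm
δ_CD = 14570·707/(1250·105000) = 0.07846 mm
δ_DE = 5070·429/(262.4·105000) = 0.07893 mm
δ = Σδ_i = -0.6458 mm.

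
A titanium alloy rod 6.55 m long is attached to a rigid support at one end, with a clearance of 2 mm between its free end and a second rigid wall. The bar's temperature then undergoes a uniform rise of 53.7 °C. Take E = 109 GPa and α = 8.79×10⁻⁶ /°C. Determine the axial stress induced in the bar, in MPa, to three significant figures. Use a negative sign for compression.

-18.2 MPa

Free thermal expansion αLΔT = 8.79e-6 · 6550 · 53.7 = 3.092 mm.
The walls engage after the gap closes; constrained expansion = 3.092 − 2 = 1.092 mm.
The walls impose strain ε = −(1.092)/6550 = -1.6668e-04; σ = Eε = 109000 · -1.6668e-04 = -18.17 MPa.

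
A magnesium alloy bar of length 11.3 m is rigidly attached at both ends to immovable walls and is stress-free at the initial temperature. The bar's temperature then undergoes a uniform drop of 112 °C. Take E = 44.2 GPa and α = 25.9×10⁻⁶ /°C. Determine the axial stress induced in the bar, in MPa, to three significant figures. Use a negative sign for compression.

Free thermal expansion αLΔT = 25.9e-6 · 11300 · -112 = -32.78 mm.
The walls impose strain ε = −(-32.78)/11300 = 2.9008e-03; σ = Eε = 44200 · 2.9008e-03 = 128.2 MPa.

128 MPa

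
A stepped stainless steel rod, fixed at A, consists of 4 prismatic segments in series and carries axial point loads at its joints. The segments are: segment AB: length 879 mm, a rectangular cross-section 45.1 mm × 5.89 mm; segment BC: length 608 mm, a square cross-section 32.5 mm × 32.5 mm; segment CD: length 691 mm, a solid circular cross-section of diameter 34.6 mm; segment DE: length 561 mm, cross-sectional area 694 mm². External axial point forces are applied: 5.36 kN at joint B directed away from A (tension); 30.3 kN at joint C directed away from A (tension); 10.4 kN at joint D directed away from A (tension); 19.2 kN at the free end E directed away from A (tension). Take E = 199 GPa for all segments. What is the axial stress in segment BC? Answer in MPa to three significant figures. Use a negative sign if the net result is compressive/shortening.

56.7 MPa

Internal axial forces (sectioning from the free end, tension +): N_DE = 19.2 kN, N_CD = 29.6 kN, N_BC = 59.9 kN, N_AB = 65.26 kN.
A_BC = 1056 mm².
σ_BC = N_BC/A_BC = 59900/1056 = 56.71 MPa.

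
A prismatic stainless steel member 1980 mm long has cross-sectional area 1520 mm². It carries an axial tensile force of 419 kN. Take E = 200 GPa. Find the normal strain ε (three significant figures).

0.00138

σ = N/A = 275.7 MPa; ε = σ/E = 275.7/200000 = 1.378e-03.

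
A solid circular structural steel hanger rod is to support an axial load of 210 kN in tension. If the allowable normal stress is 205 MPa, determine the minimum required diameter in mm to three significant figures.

36.1 mm

Required area A ≥ P/σ_allow = 210000/205 = 1024 mm².
For a solid circular section, d ≥ √(4A/π) = 36.12 mm.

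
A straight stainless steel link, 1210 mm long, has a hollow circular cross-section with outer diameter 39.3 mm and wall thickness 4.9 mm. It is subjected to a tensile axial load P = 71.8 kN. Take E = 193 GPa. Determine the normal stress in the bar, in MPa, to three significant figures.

136 MPa

A = 529.5 mm².
σ = N/A = 71800/529.5 = 135.6 MPa.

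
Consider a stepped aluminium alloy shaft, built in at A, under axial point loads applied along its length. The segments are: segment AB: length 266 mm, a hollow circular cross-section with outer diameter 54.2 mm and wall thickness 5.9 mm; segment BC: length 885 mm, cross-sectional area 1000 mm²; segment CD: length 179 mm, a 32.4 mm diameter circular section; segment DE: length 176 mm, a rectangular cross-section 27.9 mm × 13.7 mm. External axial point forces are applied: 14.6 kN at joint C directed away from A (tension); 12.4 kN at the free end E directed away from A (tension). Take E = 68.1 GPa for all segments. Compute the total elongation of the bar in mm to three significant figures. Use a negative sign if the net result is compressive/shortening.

Internal axial forces (sectioning from the free end, tension +): N_DE = 12.4 kN, N_CD = 12.4 kN, N_BC = 27 kN, N_AB = 27 kN.
A_AB = 895.3 mm².
A_CD = 824.5 mm².
A_DE = 382.2 mm².
δ_AB = 27000·266/(895.3·68100) = 0.1178 mm
δ_BC = 27000·885/(1000·68100) = 0.3509 mm
δ_CD = 12400·179/(824.5·68100) = 0.03953 mm
δ_DE = 12400·176/(382.2·68100) = 0.08384 mm
δ = Σδ_i = 0.5921 mm.

0.592 mm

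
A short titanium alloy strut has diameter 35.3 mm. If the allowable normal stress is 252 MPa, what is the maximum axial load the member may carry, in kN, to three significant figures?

247 kN

A = 978.7 mm².
P_max = σ_allow · A = 252 · 978.7 = 246600 N = 246.6 kN.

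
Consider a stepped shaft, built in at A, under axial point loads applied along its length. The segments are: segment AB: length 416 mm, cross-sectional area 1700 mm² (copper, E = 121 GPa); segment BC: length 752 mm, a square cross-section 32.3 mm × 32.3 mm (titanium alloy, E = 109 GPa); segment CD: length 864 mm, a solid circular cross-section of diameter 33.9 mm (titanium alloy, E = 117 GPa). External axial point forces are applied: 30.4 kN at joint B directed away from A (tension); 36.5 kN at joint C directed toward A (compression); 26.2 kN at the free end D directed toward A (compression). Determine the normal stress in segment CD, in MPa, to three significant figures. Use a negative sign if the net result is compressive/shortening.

-29.0 MPa

Internal axial forces (sectioning from the free end, tension +): N_CD = -26.2 kN, N_BC = -62.7 kN, N_AB = -32.3 kN.
A_CD = 902.6 mm².
σ_CD = N_CD/A_CD = -26200/902.6 = -29.03 MPa.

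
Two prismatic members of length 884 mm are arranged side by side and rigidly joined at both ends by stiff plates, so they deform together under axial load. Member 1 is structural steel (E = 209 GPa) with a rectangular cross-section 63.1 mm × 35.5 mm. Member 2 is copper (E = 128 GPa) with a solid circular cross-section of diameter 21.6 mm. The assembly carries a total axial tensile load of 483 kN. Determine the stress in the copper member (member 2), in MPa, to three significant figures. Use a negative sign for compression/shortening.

A_1 = 2240 mm².
A_2 = 366.4 mm².
Equal strain + equilibrium ⇒ each member carries load in proportion to AE: A₁E₁ = 468200000 N, A₂E₂ = 46900000 N, ΣAE = 515100000 N.
σ₂ = P·E₂/ΣAE = 483000·128000/515100000 = 120 MPa.

120 MPa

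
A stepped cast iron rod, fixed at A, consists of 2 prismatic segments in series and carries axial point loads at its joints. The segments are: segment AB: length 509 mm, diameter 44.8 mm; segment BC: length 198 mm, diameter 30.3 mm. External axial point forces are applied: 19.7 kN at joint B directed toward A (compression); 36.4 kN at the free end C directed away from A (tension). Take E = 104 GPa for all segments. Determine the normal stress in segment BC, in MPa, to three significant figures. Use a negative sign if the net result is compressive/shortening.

50.5 MPa

Internal axial forces (sectioning from the free end, tension +): N_BC = 36.4 kN, N_AB = 16.7 kN.
A_BC = 721.1 mm².
σ_BC = N_BC/A_BC = 36400/721.1 = 50.48 MPa.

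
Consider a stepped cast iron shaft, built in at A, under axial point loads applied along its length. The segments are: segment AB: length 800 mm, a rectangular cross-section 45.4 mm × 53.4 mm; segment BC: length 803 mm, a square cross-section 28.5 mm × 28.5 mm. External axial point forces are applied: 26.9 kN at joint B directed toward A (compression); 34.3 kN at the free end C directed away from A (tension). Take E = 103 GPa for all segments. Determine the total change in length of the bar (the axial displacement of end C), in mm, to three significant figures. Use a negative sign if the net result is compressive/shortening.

Internal axial forces (sectioning from the free end, tension +): N_BC = 34.3 kN, N_AB = 7.4 kN.
A_AB = 2424 mm².
A_BC = 812.2 mm².
δ_AB = 7400·800/(2424·103000) = 0.02371 mm
δ_BC = 34300·803/(812.2·103000) = 0.3292 mm
δ = Σδ_i = 0.3529 mm.

0.353 mm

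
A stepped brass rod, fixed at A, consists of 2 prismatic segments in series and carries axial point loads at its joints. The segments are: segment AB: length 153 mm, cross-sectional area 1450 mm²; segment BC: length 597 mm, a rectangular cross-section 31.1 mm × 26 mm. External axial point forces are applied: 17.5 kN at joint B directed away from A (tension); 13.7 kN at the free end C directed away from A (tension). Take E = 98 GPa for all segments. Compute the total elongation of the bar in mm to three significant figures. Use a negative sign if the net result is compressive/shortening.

Internal axial forces (sectioning from the free end, tension +): N_BC = 13.7 kN, N_AB = 31.2 kN.
A_BC = 808.6 mm².
δ_AB = 31200·153/(1450·98000) = 0.03359 mm
δ_BC = 13700·597/(808.6·98000) = 0.1032 mm
δ = Σδ_i = 0.1368 mm.

0.137 mm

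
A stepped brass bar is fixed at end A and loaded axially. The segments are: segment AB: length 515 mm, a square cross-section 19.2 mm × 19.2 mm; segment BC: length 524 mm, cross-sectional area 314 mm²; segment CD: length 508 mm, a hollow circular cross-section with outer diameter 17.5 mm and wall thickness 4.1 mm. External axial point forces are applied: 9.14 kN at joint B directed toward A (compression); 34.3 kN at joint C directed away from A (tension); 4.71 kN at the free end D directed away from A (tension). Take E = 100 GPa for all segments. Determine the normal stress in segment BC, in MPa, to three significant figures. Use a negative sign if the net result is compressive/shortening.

124 MPa

Internal axial forces (sectioning from the free end, tension +): N_CD = 4.71 kN, N_BC = 39.01 kN, N_AB = 29.87 kN.
σ_BC = N_BC/A_BC = 39010/314 = 124.2 MPa.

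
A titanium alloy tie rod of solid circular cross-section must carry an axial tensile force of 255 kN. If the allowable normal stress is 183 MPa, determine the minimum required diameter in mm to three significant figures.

Required area A ≥ P/σ_allow = 255000/183 = 1393 mm².
For a solid circular section, d ≥ √(4A/π) = 42.12 mm.

42.1 mm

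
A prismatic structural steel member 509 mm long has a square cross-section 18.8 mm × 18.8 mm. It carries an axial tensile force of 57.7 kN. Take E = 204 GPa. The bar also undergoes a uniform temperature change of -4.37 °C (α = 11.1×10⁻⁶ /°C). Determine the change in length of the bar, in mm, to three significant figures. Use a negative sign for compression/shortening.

0.383 mm

A = 353.4 mm².
δ_mech = NL/(AE) = 57700·509/(353.4·204000) = 0.4073 mm.
δ_thermal = αLΔT = 11.1e-6·509·-4.37 = -0.02469 mm.
δ = δ_mech + δ_thermal = 0.3826 mm.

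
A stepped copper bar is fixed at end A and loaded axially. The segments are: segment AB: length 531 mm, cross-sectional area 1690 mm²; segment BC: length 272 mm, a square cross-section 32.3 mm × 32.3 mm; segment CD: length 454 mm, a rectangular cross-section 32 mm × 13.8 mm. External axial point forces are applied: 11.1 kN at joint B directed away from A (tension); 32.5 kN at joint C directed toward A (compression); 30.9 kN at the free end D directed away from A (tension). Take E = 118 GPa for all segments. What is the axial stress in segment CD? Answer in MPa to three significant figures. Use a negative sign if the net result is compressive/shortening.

Internal axial forces (sectioning from the free end, tension +): N_CD = 30.9 kN, N_BC = -1.6 kN, N_AB = 9.5 kN.
A_CD = 441.6 mm².
σ_CD = N_CD/A_CD = 30900/441.6 = 69.97 MPa.

70.0 MPa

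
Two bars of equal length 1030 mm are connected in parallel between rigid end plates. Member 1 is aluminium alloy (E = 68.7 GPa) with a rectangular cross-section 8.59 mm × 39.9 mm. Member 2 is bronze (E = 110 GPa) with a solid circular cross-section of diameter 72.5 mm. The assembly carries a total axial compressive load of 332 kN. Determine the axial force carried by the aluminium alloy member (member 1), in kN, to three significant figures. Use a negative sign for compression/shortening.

-16.4 kN

A_1 = 342.7 mm².
A_2 = 4128 mm².
Equal strain + equilibrium ⇒ each member carries load in proportion to AE: A₁E₁ = 23550000 N, A₂E₂ = 454100000 N, ΣAE = 477700000 N.
F₁ = P·A₁E₁/ΣAE = -332000·23550000/477700000 = -16370 N.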